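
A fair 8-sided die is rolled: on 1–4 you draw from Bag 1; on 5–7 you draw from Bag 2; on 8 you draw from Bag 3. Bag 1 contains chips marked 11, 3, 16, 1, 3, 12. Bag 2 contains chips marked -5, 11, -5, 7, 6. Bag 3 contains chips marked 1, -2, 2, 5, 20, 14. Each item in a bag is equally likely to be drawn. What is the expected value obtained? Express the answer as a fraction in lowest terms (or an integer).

343/60

E[X | Bag 1] = (11 + 3 + 16 + 1 + 3 + 12)/6 = 23/3
E[X | Bag 2] = (-5 + 11 − 5 + 7 + 6)/5 = 14/5
E[X | Bag 3] = (1 − 2 + 2 + 5 + 20 + 14)/6 = 20/3
E[X] = (1/2)·23/3 + (3/8)·14/5 + (1/8)·20/3 = 343/60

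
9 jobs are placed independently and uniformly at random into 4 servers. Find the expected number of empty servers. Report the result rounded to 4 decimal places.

Let Xⱼ=1 if server j is empty. P(Xⱼ=1) = ((4-1)/4)^9 = 19683/262144.
By linearity, E[#empty] = 4·19683/262144 = 19683/65536.
≈ 0.3003

0.3003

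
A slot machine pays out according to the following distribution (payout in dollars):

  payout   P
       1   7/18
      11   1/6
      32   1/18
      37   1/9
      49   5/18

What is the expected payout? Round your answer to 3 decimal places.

E[X] = (7/18)·1 + (1/6)·11 + (1/18)·32 + (1/9)·37 + (5/18)·49
     = 391/18 ≈ 21.722

$21.722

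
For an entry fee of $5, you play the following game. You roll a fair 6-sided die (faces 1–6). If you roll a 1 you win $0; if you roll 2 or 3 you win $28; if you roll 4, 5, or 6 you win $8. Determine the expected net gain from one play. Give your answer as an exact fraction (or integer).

25/3 dollars

E[payout] = (1/6)·0 + (1/2)·8 + (1/3)·28 = 40/3
Expected profit = 40/3 − 5 = 25/3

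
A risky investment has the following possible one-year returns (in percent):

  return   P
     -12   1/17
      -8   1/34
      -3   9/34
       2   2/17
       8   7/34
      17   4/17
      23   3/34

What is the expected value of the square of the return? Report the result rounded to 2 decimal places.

E[X²] = (1/17)·144 + (1/34)·64 + (9/34)·9 + (2/17)·4 + (7/34)·64 + (4/17)·289 + (3/34)·529
     = 2398/17 ≈ 141.06

141.06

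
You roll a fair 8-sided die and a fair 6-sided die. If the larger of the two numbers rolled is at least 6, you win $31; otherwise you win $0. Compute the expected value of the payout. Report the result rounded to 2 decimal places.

$14.85

E[payout] = (25/48)·0 + (23/48)·31 = 713/48
≈ $14.85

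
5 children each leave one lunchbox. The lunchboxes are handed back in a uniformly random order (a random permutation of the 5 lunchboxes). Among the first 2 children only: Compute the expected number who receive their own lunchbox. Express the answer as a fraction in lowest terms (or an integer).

2/5

Let Xᵢ = 1 if person i gets their own lunchbox. For each i, P(Xᵢ=1) = 1/5.
By linearity of expectation, E[X₁+…+X_2] = 2·(1/5) = 2/5.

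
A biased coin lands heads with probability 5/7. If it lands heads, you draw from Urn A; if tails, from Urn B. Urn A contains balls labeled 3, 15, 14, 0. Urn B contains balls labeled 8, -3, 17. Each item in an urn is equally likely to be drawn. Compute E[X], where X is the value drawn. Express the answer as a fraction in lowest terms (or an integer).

E[X | Urn A] = (3 + 15 + 14 + 0)/4 = 8
E[X | Urn B] = (8 − 3 + 17)/3 = 22/3
E[X] = (5/7)·8 + (2/7)·22/3 = 164/21

164/21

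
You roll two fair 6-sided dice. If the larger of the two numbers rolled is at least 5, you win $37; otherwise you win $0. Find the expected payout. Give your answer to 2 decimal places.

$20.56

E[payout] = (4/9)·0 + (5/9)·37 = 185/9
≈ $20.56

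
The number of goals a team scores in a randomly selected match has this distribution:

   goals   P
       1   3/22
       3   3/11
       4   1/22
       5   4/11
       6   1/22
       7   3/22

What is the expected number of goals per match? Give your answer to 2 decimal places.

4.18

E[X] = (3/22)·1 + (3/11)·3 + (1/22)·4 + (4/11)·5 + (1/22)·6 + (3/22)·7
     = 46/11 ≈ 4.18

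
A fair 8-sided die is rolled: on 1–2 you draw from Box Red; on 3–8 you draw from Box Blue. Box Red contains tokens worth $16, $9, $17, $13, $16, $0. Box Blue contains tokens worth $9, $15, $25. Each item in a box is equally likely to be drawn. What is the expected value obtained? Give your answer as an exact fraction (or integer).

365/24 dollars

E[X | Box Red] = (16 + 9 + 17 + 13 + 16 + 0)/6 = 71/6
E[X | Box Blue] = (9 + 15 + 25)/3 = 49/3
E[X] = (1/4)·71/6 + (3/4)·49/3 = 365/24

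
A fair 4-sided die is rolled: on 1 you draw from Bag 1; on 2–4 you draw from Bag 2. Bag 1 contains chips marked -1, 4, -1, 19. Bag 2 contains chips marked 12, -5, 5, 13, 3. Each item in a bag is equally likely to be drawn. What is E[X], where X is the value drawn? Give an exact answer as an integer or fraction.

E[X | Bag 1] = (-1 + 4 − 1 + 19)/4 = 21/4
E[X | Bag 2] = (12 − 5 + 5 + 13 + 3)/5 = 28/5
E[X] = (1/4)·21/4 + (3/4)·28/5 = 441/80

441/80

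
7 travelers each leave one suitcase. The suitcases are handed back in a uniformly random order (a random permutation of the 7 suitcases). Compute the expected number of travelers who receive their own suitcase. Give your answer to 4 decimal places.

Let Xᵢ = 1 if person i gets their own suitcase. For each i, P(Xᵢ=1) = 1/7.
By linearity of expectation, E[X₁+…+X_7] = 7·(1/7) = 1.
≈ 1.0000

1.0000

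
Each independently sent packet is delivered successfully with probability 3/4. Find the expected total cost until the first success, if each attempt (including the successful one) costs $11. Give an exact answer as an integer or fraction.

44/3 dollars

E[#attempts] = 1/p = 4/3; E[cost] = 11·4/3 = 44/3.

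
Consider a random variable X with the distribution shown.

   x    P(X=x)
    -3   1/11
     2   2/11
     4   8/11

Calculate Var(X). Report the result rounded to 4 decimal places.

E[X] = (1/11)·(-3) + (2/11)·2 + (8/11)·4 = 3
E[X²] = (1/11)·9 + (2/11)·4 + (8/11)·16 = 145/11
Var(X) = 145/11 − (3)² = 46/11 ≈ 4.1818

4.1818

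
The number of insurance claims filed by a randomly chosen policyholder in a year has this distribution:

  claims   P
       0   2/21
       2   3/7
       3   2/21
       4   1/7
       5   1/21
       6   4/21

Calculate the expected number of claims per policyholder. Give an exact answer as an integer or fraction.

E[X] = (2/21)·0 + (3/7)·2 + (2/21)·3 + (1/7)·4 + (1/21)·5 + (4/21)·6
     = 65/21

65/21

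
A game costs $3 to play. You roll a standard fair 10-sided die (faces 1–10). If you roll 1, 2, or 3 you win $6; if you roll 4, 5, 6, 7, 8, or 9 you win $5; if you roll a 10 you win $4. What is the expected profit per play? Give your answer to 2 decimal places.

$2.20

E[payout] = (1/10)·4 + (3/5)·5 + (3/10)·6 = 26/5
Expected profit = 26/5 − 3 = 11/5 ≈ $2.20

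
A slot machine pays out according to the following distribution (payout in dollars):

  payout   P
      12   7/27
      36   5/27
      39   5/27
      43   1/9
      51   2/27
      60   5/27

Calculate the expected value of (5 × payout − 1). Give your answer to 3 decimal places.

182.333

E[5x-1] = (7/27)·59 + (5/27)·179 + (5/27)·194 + (1/9)·214 + (2/27)·254 + (5/27)·299
     = 547/3 ≈ 182.333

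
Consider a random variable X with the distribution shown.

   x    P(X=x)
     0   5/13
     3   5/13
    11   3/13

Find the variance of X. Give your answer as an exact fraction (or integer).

3000/169

E[X] = (5/13)·0 + (5/13)·3 + (3/13)·11 = 48/13
E[X²] = (5/13)·0 + (5/13)·9 + (3/13)·121 = 408/13
Var(X) = 408/13 − (48/13)² = 3000/169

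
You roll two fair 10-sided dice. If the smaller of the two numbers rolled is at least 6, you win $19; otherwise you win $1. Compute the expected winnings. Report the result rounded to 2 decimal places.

E[payout] = (3/4)·1 + (1/4)·19 = 11/2
≈ $5.50

$5.50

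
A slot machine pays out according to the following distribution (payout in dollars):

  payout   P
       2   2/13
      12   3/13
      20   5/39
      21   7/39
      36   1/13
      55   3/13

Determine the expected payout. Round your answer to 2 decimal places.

$24.87

E[X] = (2/13)·2 + (3/13)·12 + (5/39)·20 + (7/39)·21 + (1/13)·36 + (3/13)·55
     = 970/39 ≈ 24.87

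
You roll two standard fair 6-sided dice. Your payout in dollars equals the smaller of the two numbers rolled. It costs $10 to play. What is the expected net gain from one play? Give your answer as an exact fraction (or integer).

Distribution of the smaller of the two numbers rolled: 1 w.p. 11/36, 2 w.p. 1/4, 3 w.p. 7/36, 4 w.p. 5/36, 5 w.p. 1/12, 6 w.p. 1/36
E[payout] = (11/36)·1 + (1/4)·2 + (7/36)·3 + (5/36)·4 + (1/12)·5 + (1/36)·6 = 91/36
Expected profit = 91/36 − 10 = -269/36

-269/36 dollars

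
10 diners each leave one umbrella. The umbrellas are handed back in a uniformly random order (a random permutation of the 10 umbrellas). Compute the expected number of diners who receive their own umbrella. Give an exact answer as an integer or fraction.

Let Xᵢ = 1 if person i gets their own umbrella. For each i, P(Xᵢ=1) = 1/10.
By linearity of expectation, E[X₁+…+X_10] = 10·(1/10) = 1.

1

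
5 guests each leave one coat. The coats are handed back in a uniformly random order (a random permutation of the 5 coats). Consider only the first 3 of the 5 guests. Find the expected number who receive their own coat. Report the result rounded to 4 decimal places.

0.6000

Let Xᵢ = 1 if person i gets their own coat. For each i, P(Xᵢ=1) = 1/5.
By linearity of expectation, E[X₁+…+X_3] = 3·(1/5) = 3/5.
≈ 0.6000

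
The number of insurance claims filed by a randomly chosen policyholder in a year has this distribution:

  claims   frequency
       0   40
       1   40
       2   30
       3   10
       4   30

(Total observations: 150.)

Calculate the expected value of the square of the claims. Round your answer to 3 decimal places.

Total = 150, so P(claims=0) = 40/150, etc.
E[X²] = (4/15)·0 + (4/15)·1 + (1/5)·4 + (1/15)·9 + (1/5)·16
     = 73/15 ≈ 4.867

4.867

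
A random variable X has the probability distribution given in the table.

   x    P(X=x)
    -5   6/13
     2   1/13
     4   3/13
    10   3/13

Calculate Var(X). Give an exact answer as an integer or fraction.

E[X] = (6/13)·(-5) + (1/13)·2 + (3/13)·4 + (3/13)·10 = 14/13
E[X²] = (6/13)·25 + (1/13)·4 + (3/13)·16 + (3/13)·100 = 502/13
Var(X) = 502/13 − (14/13)² = 6330/169

6330/169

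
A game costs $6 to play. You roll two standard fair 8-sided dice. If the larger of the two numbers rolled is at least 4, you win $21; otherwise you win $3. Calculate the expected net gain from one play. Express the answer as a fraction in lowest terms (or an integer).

E[payout] = (9/64)·3 + (55/64)·21 = 591/32
Expected profit = 591/32 − 6 = 399/32

399/32 dollars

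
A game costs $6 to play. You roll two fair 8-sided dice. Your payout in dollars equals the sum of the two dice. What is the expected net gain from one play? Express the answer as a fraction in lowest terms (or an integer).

Distribution of the sum of the two dice: 2 w.p. 1/64, 3 w.p. 1/32, 4 w.p. 3/64, 5 w.p. 1/16, 6 w.p. 5/64, 7 w.p. 3/32, …
E[payout] = (1/64)·2 + (1/32)·3 + (3/64)·4 + (1/16)·5 + (5/64)·6 + (3/32)·7 + (7/64)·8 + (1/8)·9 + (7/64)·10 + (3/32)·11 + (5/64)·12 + (1/16)·13 + (3/64)·14 + (1/32)·15 + (1/64)·16 = 9
Expected profit = 9 − 6 = 3

$3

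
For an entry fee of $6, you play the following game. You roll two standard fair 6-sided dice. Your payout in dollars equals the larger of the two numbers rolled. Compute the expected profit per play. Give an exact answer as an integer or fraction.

Distribution of the larger of the two numbers rolled: 1 w.p. 1/36, 2 w.p. 1/12, 3 w.p. 5/36, 4 w.p. 7/36, 5 w.p. 1/4, 6 w.p. 11/36
E[payout] = (1/36)·1 + (1/12)·2 + (5/36)·3 + (7/36)·4 + (1/4)·5 + (11/36)·6 = 161/36
Expected profit = 161/36 − 6 = -55/36

-55/36 dollars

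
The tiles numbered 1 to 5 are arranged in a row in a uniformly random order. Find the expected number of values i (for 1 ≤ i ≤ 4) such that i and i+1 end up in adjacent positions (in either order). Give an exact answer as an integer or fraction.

For each i ∈ {1,…,4}, let Xᵢ = 1 if i and i+1 are adjacent. P(Xᵢ=1) = 2·(5−1)!/5! = 2/5.
By linearity, E[ΣXᵢ] = (4)·(2/5) = 8/5.

8/5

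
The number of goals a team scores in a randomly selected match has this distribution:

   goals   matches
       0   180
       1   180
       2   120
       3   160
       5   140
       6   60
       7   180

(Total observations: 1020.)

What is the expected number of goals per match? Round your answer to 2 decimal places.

3.16

Total = 1020, so P(goals=0) = 180/1020, etc.
E[X] = (3/17)·0 + (3/17)·1 + (2/17)·2 + (8/51)·3 + (7/51)·5 + (1/17)·6 + (3/17)·7
     = 161/51 ≈ 3.16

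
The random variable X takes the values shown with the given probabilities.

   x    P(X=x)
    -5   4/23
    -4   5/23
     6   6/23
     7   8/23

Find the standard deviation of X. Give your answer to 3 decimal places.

5.399

E[X] = 52/23, E[X²] = 788/23
Var(X) = E[X²] − (E[X])² = 788/23 − 2704/529 = 15420/529
SD(X) = √(15420/529) ≈ 5.399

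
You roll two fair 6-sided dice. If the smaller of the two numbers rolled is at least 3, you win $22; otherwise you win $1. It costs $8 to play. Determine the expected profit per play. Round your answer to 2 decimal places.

$2.33

E[payout] = (5/9)·1 + (4/9)·22 = 31/3
Expected profit = 31/3 − 8 = 7/3 ≈ $2.33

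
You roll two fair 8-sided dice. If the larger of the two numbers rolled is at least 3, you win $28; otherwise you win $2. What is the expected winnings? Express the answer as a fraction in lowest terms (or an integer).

E[payout] = (1/16)·2 + (15/16)·28 = 211/8

211/8 dollars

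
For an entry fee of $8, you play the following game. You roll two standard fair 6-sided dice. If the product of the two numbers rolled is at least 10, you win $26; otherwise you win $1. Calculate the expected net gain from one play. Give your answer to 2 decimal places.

E[payout] = (17/36)·1 + (19/36)·26 = 511/36
Expected profit = 511/36 − 8 = 223/36 ≈ $6.19

$6.19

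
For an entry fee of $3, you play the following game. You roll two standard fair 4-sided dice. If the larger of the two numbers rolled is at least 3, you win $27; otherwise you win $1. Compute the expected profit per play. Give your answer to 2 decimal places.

E[payout] = (1/4)·1 + (3/4)·27 = 41/2
Expected profit = 41/2 − 3 = 35/2 ≈ $17.50

$17.50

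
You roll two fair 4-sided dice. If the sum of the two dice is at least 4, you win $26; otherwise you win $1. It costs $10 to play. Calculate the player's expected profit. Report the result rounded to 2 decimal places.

$11.31

E[payout] = (3/16)·1 + (13/16)·26 = 341/16
Expected profit = 341/16 − 10 = 181/16 ≈ $11.31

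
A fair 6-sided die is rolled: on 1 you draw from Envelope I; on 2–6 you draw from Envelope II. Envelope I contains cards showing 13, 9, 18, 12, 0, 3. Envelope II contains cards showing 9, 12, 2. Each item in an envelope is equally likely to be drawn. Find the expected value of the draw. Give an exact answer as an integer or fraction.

95/12

E[X | Envelope I] = (13 + 9 + 18 + 12 + 0 + 3)/6 = 55/6
E[X | Envelope II] = (9 + 12 + 2)/3 = 23/3
E[X] = (1/6)·55/6 + (5/6)·23/3 = 95/12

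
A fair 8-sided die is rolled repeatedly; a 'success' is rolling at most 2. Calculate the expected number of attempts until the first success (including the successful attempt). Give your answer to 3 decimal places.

4.000

For a geometric distribution, E[trials] = 1/p = 1/(1/4) = 4.
≈ 4.000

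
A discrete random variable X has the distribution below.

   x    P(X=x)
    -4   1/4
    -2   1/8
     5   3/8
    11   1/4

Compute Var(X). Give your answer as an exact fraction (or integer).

2095/64

E[X] = (1/4)·(-4) + (1/8)·(-2) + (3/8)·5 + (1/4)·11 = 27/8
E[X²] = (1/4)·16 + (1/8)·4 + (3/8)·25 + (1/4)·121 = 353/8
Var(X) = 353/8 − (27/8)² = 2095/64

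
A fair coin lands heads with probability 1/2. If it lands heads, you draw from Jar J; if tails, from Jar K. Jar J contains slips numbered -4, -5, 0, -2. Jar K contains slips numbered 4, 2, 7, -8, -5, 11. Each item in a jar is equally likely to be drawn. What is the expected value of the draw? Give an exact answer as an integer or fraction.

-11/24

E[X | Jar J] = (-4 − 5 + 0 − 2)/4 = -11/4
E[X | Jar K] = (4 + 2 + 7 − 8 − 5 + 11)/6 = 11/6
E[X] = (1/2)·(-11/4) + (1/2)·11/6 = -11/24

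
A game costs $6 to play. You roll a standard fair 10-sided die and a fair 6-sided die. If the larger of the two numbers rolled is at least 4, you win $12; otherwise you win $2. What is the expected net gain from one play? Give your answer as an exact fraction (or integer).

E[payout] = (3/20)·2 + (17/20)·12 = 21/2
Expected profit = 21/2 − 6 = 9/2

9/2 dollars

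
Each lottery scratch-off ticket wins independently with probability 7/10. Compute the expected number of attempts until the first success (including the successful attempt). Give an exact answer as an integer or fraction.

For a geometric distribution, E[trials] = 1/p = 1/(7/10) = 10/7.

10/7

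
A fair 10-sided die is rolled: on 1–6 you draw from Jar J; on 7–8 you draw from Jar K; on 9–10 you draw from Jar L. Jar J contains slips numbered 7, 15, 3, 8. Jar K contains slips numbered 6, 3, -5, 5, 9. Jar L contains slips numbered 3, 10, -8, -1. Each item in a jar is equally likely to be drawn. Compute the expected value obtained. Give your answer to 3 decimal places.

5.870

E[X | Jar J] = (7 + 15 + 3 + 8)/4 = 33/4
E[X | Jar K] = (6 + 3 − 5 + 5 + 9)/5 = 18/5
E[X | Jar L] = (3 + 10 − 8 − 1)/4 = 1
E[X] = (3/5)·33/4 + (1/5)·18/5 + (1/5)·1 = 587/100 ≈ 5.870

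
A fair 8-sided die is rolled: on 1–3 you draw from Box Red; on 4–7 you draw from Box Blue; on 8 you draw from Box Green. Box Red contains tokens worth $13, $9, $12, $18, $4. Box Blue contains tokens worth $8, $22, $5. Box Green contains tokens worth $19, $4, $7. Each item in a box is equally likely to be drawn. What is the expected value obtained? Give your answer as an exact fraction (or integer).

677/60 dollars

E[X | Box Red] = (13 + 9 + 12 + 18 + 4)/5 = 56/5
E[X | Box Blue] = (8 + 22 + 5)/3 = 35/3
E[X | Box Green] = (19 + 4 + 7)/3 = 10
E[X] = (3/8)·56/5 + (1/2)·35/3 + (1/8)·10 = 677/60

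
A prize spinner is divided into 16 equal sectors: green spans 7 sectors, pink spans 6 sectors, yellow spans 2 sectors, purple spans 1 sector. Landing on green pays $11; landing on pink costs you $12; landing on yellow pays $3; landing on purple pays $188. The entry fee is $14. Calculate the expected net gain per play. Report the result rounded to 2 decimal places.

E[payout] = (7/16)·11 + (6/16)·(-12) + (2/16)·3 + (1/16)·188 = 199/16
Expected profit = 199/16 − 14 = -25/16 ≈ -$1.56

-$1.56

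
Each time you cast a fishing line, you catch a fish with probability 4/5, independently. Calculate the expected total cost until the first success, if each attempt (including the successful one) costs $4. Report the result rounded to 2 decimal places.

E[#attempts] = 1/p = 5/4; E[cost] = 4·5/4 = 5.
≈ 5.00

$5.00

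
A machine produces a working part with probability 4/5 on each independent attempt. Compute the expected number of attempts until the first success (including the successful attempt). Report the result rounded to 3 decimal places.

1.250

For a geometric distribution, E[trials] = 1/p = 1/(4/5) = 5/4.
≈ 1.250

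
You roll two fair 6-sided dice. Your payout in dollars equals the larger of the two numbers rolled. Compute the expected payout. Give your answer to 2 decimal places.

Distribution of the larger of the two numbers rolled: 1 w.p. 1/36, 2 w.p. 1/12, 3 w.p. 5/36, 4 w.p. 7/36, 5 w.p. 1/4, 6 w.p. 11/36
E[payout] = (1/36)·1 + (1/12)·2 + (5/36)·3 + (7/36)·4 + (1/4)·5 + (11/36)·6 = 161/36
≈ $4.47

$4.47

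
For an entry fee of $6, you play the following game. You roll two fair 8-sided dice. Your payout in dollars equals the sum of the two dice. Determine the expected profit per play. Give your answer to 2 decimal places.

Distribution of the sum of the two dice: 2 w.p. 1/64, 3 w.p. 1/32, 4 w.p. 3/64, 5 w.p. 1/16, 6 w.p. 5/64, 7 w.p. 3/32, …
E[payout] = (1/64)·2 + (1/32)·3 + (3/64)·4 + (1/16)·5 + (5/64)·6 + (3/32)·7 + (7/64)·8 + (1/8)·9 + (7/64)·10 + (3/32)·11 + (5/64)·12 + (1/16)·13 + (3/64)·14 + (1/32)·15 + (1/64)·16 = 9
Expected profit = 9 − 6 = 3 ≈ $3.00

$3.00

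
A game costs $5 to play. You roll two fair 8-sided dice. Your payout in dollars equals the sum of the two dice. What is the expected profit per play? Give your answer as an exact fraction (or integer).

$4

Distribution of the sum of the two dice: 2 w.p. 1/64, 3 w.p. 1/32, 4 w.p. 3/64, 5 w.p. 1/16, 6 w.p. 5/64, 7 w.p. 3/32, …
E[payout] = (1/64)·2 + (1/32)·3 + (3/64)·4 + (1/16)·5 + (5/64)·6 + (3/32)·7 + (7/64)·8 + (1/8)·9 + (7/64)·10 + (3/32)·11 + (5/64)·12 + (1/16)·13 + (3/64)·14 + (1/32)·15 + (1/64)·16 = 9
Expected profit = 9 − 5 = 4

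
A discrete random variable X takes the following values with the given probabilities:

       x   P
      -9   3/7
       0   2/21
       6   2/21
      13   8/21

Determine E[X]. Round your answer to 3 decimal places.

1.667

E[X] = (3/7)·(-9) + (2/21)·0 + (2/21)·6 + (8/21)·13
     = 5/3 ≈ 1.667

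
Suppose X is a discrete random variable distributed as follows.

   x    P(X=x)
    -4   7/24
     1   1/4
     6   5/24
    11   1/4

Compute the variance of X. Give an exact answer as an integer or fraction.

4775/144

E[X] = (7/24)·(-4) + (1/4)·1 + (5/24)·6 + (1/4)·11 = 37/12
E[X²] = (7/24)·16 + (1/4)·1 + (5/24)·36 + (1/4)·121 = 128/3
Var(X) = 128/3 − (37/12)² = 4775/144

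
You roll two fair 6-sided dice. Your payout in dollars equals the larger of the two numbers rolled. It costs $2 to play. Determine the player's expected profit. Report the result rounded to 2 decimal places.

Distribution of the larger of the two numbers rolled: 1 w.p. 1/36, 2 w.p. 1/12, 3 w.p. 5/36, 4 w.p. 7/36, 5 w.p. 1/4, 6 w.p. 11/36
E[payout] = (1/36)·1 + (1/12)·2 + (5/36)·3 + (7/36)·4 + (1/4)·5 + (11/36)·6 = 161/36
Expected profit = 161/36 − 2 = 89/36 ≈ $2.47

$2.47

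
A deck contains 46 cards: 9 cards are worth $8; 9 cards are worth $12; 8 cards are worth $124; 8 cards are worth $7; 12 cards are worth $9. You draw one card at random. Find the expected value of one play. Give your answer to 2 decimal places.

E[payout] = (9/46)·8 + (9/46)·12 + (8/46)·124 + (8/46)·7 + (12/46)·9 = 668/23
≈ $29.04

$29.04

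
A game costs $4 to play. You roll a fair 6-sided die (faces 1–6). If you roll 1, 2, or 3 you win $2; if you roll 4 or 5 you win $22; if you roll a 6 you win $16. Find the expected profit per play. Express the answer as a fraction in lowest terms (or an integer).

E[payout] = (1/2)·2 + (1/6)·16 + (1/3)·22 = 11
Expected profit = 11 − 4 = 7

$7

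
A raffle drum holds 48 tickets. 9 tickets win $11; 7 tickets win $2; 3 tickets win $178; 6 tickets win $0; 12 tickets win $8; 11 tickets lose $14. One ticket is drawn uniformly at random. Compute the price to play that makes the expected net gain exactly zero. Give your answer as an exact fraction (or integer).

E[payout] = (9/48)·11 + (7/48)·2 + (3/48)·178 + (6/48)·0 + (12/48)·8 + (11/48)·(-14) = 589/48
Fair fee = E[payout] = 589/48

589/48 dollars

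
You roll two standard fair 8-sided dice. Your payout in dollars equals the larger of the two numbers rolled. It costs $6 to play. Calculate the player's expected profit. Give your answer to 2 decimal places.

Distribution of the larger of the two numbers rolled: 1 w.p. 1/64, 2 w.p. 3/64, 3 w.p. 5/64, 4 w.p. 7/64, 5 w.p. 9/64, 6 w.p. 11/64, …
E[payout] = (1/64)·1 + (3/64)·2 + (5/64)·3 + (7/64)·4 + (9/64)·5 + (11/64)·6 + (13/64)·7 + (15/64)·8 = 93/16
Expected profit = 93/16 − 6 = -3/16 ≈ -$0.19

-$0.19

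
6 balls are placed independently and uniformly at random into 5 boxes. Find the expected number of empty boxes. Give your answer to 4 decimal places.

1.3107

Let Xⱼ=1 if box j is empty. P(Xⱼ=1) = ((5-1)/5)^6 = 4096/15625.
By linearity, E[#empty] = 5·4096/15625 = 4096/3125.
≈ 1.3107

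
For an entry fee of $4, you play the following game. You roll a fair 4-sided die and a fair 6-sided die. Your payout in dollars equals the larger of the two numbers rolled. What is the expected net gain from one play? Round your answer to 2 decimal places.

-$0.08

Distribution of the larger of the two numbers rolled: 1 w.p. 1/24, 2 w.p. 1/8, 3 w.p. 5/24, 4 w.p. 7/24, 5 w.p. 1/6, 6 w.p. 1/6
E[payout] = (1/24)·1 + (1/8)·2 + (5/24)·3 + (7/24)·4 + (1/6)·5 + (1/6)·6 = 47/12
Expected profit = 47/12 − 4 = -1/12 ≈ -$0.08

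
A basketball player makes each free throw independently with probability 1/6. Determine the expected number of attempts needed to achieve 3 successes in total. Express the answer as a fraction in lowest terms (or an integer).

18

By linearity (sum of 3 independent geometric waits), E[trials] = 3/p = 3/(1/6) = 18.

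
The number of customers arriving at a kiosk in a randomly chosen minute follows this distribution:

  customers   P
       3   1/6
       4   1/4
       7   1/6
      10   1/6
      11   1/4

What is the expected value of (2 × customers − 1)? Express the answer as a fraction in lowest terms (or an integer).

79/6

E[2x-1] = (1/6)·5 + (1/4)·7 + (1/6)·13 + (1/6)·19 + (1/4)·21
     = 79/6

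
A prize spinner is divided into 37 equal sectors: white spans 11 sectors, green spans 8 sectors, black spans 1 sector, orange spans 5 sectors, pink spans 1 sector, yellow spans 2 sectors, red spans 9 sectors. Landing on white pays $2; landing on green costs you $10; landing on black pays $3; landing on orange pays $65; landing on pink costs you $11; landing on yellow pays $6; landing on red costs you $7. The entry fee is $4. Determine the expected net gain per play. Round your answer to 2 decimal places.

$1.62

E[payout] = (11/37)·2 + (8/37)·(-10) + (1/37)·3 + (5/37)·65 + (1/37)·(-11) + (2/37)·6 + (9/37)·(-7) = 208/37
Expected profit = 208/37 − 4 = 60/37 ≈ $1.62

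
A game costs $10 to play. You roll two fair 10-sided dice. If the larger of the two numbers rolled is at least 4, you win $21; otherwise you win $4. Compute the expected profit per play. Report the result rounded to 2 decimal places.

$9.47

E[payout] = (9/100)·4 + (91/100)·21 = 1947/100
Expected profit = 1947/100 − 10 = 947/100 ≈ $9.47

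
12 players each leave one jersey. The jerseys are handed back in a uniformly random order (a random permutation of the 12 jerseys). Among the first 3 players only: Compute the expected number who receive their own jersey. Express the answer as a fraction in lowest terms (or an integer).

Let Xᵢ = 1 if person i gets their own jersey. For each i, P(Xᵢ=1) = 1/12.
By linearity of expectation, E[X₁+…+X_3] = 3·(1/12) = 1/4.

1/4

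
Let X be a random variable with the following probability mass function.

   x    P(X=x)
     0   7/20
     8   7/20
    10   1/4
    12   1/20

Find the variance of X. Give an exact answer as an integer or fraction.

E[X] = (7/20)·0 + (7/20)·8 + (1/4)·10 + (1/20)·12 = 59/10
E[X²] = (7/20)·0 + (7/20)·64 + (1/4)·100 + (1/20)·144 = 273/5
Var(X) = 273/5 − (59/10)² = 1979/100

1979/100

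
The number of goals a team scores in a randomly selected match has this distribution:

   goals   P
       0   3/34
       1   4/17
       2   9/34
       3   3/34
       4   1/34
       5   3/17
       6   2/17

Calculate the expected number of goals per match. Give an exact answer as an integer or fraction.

E[X] = (3/34)·0 + (4/17)·1 + (9/34)·2 + (3/34)·3 + (1/34)·4 + (3/17)·5 + (2/17)·6
     = 93/34

93/34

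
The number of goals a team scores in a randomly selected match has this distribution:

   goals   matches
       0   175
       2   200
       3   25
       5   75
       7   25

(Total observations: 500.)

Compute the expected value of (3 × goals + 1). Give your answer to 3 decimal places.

Total = 500, so P(goals=0) = 175/500, etc.
E[3x+1] = (7/20)·1 + (2/5)·7 + (1/20)·10 + (3/20)·16 + (1/20)·22
     = 143/20 ≈ 7.150

7.150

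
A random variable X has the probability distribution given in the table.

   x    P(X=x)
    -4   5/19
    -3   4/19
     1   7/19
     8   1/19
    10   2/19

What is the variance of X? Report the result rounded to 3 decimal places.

E[X] = (5/19)·(-4) + (4/19)·(-3) + (7/19)·1 + (1/19)·8 + (2/19)·10 = 3/19
E[X²] = (5/19)·16 + (4/19)·9 + (7/19)·1 + (1/19)·64 + (2/19)·100 = 387/19
Var(X) = 387/19 − (3/19)² = 7344/361 ≈ 20.343

20.343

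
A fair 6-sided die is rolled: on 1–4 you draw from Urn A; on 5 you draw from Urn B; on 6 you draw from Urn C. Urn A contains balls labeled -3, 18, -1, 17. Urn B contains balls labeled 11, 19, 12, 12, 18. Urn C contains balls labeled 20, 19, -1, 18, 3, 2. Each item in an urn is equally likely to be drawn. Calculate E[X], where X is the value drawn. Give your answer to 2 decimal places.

9.26

E[X | Urn A] = (-3 + 18 − 1 + 17)/4 = 31/4
E[X | Urn B] = (11 + 19 + 12 + 12 + 18)/5 = 72/5
E[X | Urn C] = (20 + 19 − 1 + 18 + 3 + 2)/6 = 61/6
E[X] = (2/3)·31/4 + (1/6)·72/5 + (1/6)·61/6 = 1667/180 ≈ 9.26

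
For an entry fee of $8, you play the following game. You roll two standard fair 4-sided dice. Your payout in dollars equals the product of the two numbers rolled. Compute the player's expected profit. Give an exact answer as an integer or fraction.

-7/4 dollars

Distribution of the product of the two numbers rolled: 1 w.p. 1/16, 2 w.p. 1/8, 3 w.p. 1/8, 4 w.p. 3/16, 6 w.p. 1/8, 8 w.p. 1/8, …
E[payout] = (1/16)·1 + (1/8)·2 + (1/8)·3 + (3/16)·4 + (1/8)·6 + (1/8)·8 + (1/16)·9 + (1/8)·12 + (1/16)·16 = 25/4
Expected profit = 25/4 − 8 = -7/4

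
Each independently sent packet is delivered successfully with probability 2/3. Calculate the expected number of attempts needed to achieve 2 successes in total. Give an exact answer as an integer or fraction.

3

By linearity (sum of 2 independent geometric waits), E[trials] = 2/p = 2/(2/3) = 3.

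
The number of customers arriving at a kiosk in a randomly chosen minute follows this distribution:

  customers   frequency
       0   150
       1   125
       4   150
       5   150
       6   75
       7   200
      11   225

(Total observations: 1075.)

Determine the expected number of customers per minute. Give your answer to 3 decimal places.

Total = 1075, so P(customers=0) = 150/1075, etc.
E[X] = (6/43)·0 + (5/43)·1 + (6/43)·4 + (6/43)·5 + (3/43)·6 + (8/43)·7 + (9/43)·11
     = 232/43 ≈ 5.395

5.395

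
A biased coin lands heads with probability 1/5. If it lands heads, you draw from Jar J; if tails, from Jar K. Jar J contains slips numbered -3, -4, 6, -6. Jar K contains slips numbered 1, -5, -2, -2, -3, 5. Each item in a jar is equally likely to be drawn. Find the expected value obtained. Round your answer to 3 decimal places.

E[X | Jar J] = (-3 − 4 + 6 − 6)/4 = -7/4
E[X | Jar K] = (1 − 5 − 2 − 2 − 3 + 5)/6 = -1
E[X] = (1/5)·(-7/4) + (4/5)·(-1) = -23/20 ≈ -1.150

-1.150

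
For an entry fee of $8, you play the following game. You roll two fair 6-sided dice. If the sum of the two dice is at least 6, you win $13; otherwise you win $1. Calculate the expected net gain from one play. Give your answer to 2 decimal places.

$1.67

E[payout] = (5/18)·1 + (13/18)·13 = 29/3
Expected profit = 29/3 − 8 = 5/3 ≈ $1.67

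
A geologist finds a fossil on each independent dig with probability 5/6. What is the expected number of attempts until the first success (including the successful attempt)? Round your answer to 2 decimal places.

1.20

For a geometric distribution, E[trials] = 1/p = 1/(5/6) = 6/5.
≈ 1.20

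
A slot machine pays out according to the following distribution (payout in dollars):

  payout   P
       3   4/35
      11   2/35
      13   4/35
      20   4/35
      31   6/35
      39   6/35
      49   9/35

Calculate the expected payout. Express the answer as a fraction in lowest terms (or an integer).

E[X] = (4/35)·3 + (2/35)·11 + (4/35)·13 + (4/35)·20 + (6/35)·31 + (6/35)·39 + (9/35)·49
     = 1027/35

1027/35 dollars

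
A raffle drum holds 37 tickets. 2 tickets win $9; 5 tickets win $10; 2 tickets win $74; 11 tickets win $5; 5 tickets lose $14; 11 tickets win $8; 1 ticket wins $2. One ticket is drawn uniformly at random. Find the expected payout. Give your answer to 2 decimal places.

$7.86

E[payout] = (2/37)·9 + (5/37)·10 + (2/37)·74 + (11/37)·5 + (5/37)·(-14) + (11/37)·8 + (1/37)·2 = 291/37
≈ $7.86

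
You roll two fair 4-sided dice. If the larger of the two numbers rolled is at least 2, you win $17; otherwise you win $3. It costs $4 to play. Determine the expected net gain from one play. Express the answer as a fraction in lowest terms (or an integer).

97/8 dollars

E[payout] = (1/16)·3 + (15/16)·17 = 129/8
Expected profit = 129/8 − 4 = 97/8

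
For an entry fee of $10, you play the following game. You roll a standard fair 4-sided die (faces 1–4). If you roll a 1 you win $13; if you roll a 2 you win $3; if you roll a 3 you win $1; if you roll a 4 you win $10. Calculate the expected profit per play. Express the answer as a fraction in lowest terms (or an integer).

-13/4 dollars

E[payout] = (1/4)·1 + (1/4)·3 + (1/4)·10 + (1/4)·13 = 27/4
Expected profit = 27/4 − 10 = -13/4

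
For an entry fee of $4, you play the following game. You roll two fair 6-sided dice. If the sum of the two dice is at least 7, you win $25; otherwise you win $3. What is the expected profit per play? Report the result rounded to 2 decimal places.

$11.83

E[payout] = (5/12)·3 + (7/12)·25 = 95/6
Expected profit = 95/6 − 4 = 71/6 ≈ $11.83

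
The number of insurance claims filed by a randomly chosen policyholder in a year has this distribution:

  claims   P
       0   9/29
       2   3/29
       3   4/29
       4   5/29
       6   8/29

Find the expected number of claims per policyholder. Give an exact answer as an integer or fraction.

E[X] = (9/29)·0 + (3/29)·2 + (4/29)·3 + (5/29)·4 + (8/29)·6
     = 86/29

86/29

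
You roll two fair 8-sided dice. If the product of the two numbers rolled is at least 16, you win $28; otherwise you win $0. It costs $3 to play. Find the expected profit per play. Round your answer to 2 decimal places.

$11.44

E[payout] = (31/64)·0 + (33/64)·28 = 231/16
Expected profit = 231/16 − 3 = 183/16 ≈ $11.44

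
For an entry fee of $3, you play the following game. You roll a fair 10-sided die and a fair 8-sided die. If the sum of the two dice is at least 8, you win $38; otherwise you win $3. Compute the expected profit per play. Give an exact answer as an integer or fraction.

E[payout] = (21/80)·3 + (59/80)·38 = 461/16
Expected profit = 461/16 − 3 = 413/16

413/16 dollars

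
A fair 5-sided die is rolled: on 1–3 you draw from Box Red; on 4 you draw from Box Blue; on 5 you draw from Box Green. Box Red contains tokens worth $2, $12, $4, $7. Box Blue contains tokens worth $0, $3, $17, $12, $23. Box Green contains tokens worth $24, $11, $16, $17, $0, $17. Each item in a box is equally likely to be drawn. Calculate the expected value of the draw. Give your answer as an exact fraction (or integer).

E[X | Box Red] = (2 + 12 + 4 + 7)/4 = 25/4
E[X | Box Blue] = (0 + 3 + 17 + 12 + 23)/5 = 11
E[X | Box Green] = (24 + 11 + 16 + 17 + 0 + 17)/6 = 85/6
E[X] = (3/5)·25/4 + (1/5)·11 + (1/5)·85/6 = 527/60

527/60 dollars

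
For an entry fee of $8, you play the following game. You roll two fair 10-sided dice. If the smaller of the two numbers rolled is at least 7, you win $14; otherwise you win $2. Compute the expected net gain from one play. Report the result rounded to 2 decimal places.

E[payout] = (21/25)·2 + (4/25)·14 = 98/25
Expected profit = 98/25 − 8 = -102/25 ≈ -$4.08

-$4.08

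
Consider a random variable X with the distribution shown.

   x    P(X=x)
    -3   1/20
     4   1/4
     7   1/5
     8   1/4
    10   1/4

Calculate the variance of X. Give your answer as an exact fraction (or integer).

155/16

E[X] = (1/20)·(-3) + (1/4)·4 + (1/5)·7 + (1/4)·8 + (1/4)·10 = 27/4
E[X²] = (1/20)·9 + (1/4)·16 + (1/5)·49 + (1/4)·64 + (1/4)·100 = 221/4
Var(X) = 221/4 − (27/4)² = 155/16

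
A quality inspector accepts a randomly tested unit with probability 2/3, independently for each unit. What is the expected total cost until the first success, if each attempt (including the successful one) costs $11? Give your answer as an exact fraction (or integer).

E[#attempts] = 1/p = 3/2; E[cost] = 11·3/2 = 33/2.

33/2 dollars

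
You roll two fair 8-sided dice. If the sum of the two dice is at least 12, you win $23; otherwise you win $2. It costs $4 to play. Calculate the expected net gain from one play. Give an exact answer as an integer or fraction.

E[payout] = (49/64)·2 + (15/64)·23 = 443/64
Expected profit = 443/64 − 4 = 187/64

187/64 dollars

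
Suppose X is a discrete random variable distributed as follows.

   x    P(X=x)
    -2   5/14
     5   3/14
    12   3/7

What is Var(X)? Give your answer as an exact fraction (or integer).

153/4

E[X] = (5/14)·(-2) + (3/14)·5 + (3/7)·12 = 11/2
E[X²] = (5/14)·4 + (3/14)·25 + (3/7)·144 = 137/2
Var(X) = 137/2 − (11/2)² = 153/4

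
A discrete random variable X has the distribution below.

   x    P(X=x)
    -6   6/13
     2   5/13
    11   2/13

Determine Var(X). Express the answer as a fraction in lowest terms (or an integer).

6198/169

E[X] = (6/13)·(-6) + (5/13)·2 + (2/13)·11 = -4/13
E[X²] = (6/13)·36 + (5/13)·4 + (2/13)·121 = 478/13
Var(X) = 478/13 − (-4/13)² = 6198/169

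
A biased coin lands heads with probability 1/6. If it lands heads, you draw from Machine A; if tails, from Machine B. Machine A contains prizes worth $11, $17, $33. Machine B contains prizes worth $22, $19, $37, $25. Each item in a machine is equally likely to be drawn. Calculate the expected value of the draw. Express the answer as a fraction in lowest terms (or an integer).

E[X | Machine A] = (11 + 17 + 33)/3 = 61/3
E[X | Machine B] = (22 + 19 + 37 + 25)/4 = 103/4
E[X] = (1/6)·61/3 + (5/6)·103/4 = 1789/72

1789/72 dollars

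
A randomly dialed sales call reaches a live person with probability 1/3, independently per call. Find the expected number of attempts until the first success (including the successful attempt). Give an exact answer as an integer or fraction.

3

For a geometric distribution, E[trials] = 1/p = 1/(1/3) = 3.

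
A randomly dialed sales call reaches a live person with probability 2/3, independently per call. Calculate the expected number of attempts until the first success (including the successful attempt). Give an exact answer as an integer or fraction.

For a geometric distribution, E[trials] = 1/p = 1/(2/3) = 3/2.

3/2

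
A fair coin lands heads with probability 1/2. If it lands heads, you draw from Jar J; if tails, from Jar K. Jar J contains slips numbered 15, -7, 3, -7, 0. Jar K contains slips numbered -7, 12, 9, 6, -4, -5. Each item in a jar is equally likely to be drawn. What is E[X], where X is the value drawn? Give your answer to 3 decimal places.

E[X | Jar J] = (15 − 7 + 3 − 7 + 0)/5 = 4/5
E[X | Jar K] = (-7 + 12 + 9 + 6 − 4 − 5)/6 = 11/6
E[X] = (1/2)·4/5 + (1/2)·11/6 = 79/60 ≈ 1.317

1.317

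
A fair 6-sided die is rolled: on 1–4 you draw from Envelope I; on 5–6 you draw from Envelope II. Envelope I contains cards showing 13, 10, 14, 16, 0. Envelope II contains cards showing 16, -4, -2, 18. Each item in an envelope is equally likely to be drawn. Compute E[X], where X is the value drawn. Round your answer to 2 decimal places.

E[X | Envelope I] = (13 + 10 + 14 + 16 + 0)/5 = 53/5
E[X | Envelope II] = (16 − 4 − 2 + 18)/4 = 7
E[X] = (2/3)·53/5 + (1/3)·7 = 47/5 ≈ 9.40

9.40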